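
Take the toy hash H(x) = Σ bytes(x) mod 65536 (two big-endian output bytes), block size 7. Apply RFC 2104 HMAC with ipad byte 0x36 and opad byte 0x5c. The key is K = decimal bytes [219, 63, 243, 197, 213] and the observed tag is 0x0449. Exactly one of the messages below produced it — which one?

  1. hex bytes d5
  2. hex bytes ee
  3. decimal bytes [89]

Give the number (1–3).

Key decimal bytes [219, 63, 243, 197, 213] = db 3f f3 c5 d5 is 5 bytes ≤ B = 7; zero-pad to 7 bytes: K' = db 3f f3 c5 d5 00 00.
K' ⊕ ipad = ed 09 c5 f3 e3 36 36; K' ⊕ opad = 87 63 af 99 89 5c 5c.
m1: inner = H(ed 09 c5 f3 e3 36 36 d5) = 04 d2; tag = H(87 63 af 99 89 5c 5c 04 d2) = 0449 ← matches
m2: inner = H(ed 09 c5 f3 e3 36 36 ee) = 04 eb; tag = H(87 63 af 99 89 5c 5c 04 eb) = 0462
m3: inner = H(ed 09 c5 f3 e3 36 36 59) = 04 56; tag = H(87 63 af 99 89 5c 5c 04 56) = 03cd

1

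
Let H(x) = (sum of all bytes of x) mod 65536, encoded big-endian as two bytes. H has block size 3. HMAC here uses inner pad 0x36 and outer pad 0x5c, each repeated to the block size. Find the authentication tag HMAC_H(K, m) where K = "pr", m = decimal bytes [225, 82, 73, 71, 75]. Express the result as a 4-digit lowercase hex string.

Key "pr" = 70 72 is 2 bytes ≤ B = 3; zero-pad to 3 bytes: K' = 70 72 00.
K' ⊕ ipad = 46 44 36.  K' ⊕ opad = 2c 2e 5c.
Inner input = (K'⊕ipad) ∥ m = 46 44 36 ∥ e1 52 49 47 4b.
Inner hash: sum = 70+68+54+225+82+73+71+75 = 718 → 02 ce.
Outer input = (K'⊕opad) ∥ inner = 2c 2e 5c ∥ 02 ce.
Outer hash (tag): sum = 44+46+92+2+206 = 390 → 01 86.

0186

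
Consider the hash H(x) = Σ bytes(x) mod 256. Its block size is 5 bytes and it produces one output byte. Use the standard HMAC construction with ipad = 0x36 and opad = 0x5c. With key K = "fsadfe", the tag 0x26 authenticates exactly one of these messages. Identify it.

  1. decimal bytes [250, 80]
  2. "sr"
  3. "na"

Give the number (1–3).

1

Key "fsadfe" = 66 73 61 64 66 65 is 6 bytes > B = 5, so hash it first: H(key) = 69, then zero-pad to 5 bytes: K' = 69 00 00 00 00.
K' ⊕ ipad = 5f 36 36 36 36; K' ⊕ opad = 35 5c 5c 5c 5c.
m1: inner = H(5f 36 36 36 36 fa 50) = 81; tag = H(35 5c 5c 5c 5c 81) = 26 ← matches
m2: inner = H(5f 36 36 36 36 73 72) = 1c; tag = H(35 5c 5c 5c 5c 1c) = c1
m3: inner = H(5f 36 36 36 36 6e 61) = 06; tag = H(35 5c 5c 5c 5c 06) = ab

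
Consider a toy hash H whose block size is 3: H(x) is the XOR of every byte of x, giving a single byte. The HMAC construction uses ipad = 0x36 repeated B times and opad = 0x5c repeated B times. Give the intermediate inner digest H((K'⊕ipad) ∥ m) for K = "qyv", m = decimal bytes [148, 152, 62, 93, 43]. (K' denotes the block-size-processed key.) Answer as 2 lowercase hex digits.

Key "qyv" = 71 79 76 is exactly B = 3 bytes: K' = 71 79 76.
K' ⊕ ipad = 47 4f 40.
Inner input = 47 4f 40 ∥ 94 98 3e 5d 2b.
Inner hash: XOR 47⊕4f⊕40⊕94⊕98⊕3e⊕5d⊕2b = 0c.

0c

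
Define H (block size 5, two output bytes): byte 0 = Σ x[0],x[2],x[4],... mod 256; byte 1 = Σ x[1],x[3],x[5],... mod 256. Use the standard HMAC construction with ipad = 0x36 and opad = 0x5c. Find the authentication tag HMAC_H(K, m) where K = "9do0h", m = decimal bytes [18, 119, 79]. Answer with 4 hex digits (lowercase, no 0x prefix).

85e1

Key "9do0h" = 39 64 6f 30 68 is exactly B = 5 bytes: K' = 39 64 6f 30 68.
K' ⊕ ipad = 0f 52 59 06 5e.  K' ⊕ opad = 65 38 33 6c 34.
Inner input = (K'⊕ipad) ∥ m = 0f 52 59 06 5e ∥ 12 77 4f.
Inner hash: even-index sum = 317 mod 256 = 61; odd-index sum = 185 mod 256 = 185 → 3d b9.
Outer input = (K'⊕opad) ∥ inner = 65 38 33 6c 34 ∥ 3d b9.
Outer hash (tag): even-index sum = 389 mod 256 = 133; odd-index sum = 225 mod 256 = 225 → 85 e1.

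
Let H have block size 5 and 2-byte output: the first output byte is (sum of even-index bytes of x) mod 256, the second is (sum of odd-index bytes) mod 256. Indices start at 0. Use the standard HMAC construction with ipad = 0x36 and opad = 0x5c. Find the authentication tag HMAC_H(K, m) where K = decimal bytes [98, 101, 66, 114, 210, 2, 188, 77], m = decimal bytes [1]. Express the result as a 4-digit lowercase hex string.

6d46

Key decimal bytes [98, 101, 66, 114, 210, 2, 188, 77] = 62 65 42 72 d2 02 bc 4d is 8 bytes > B = 5, so hash it first: H(key) = 32 26, then zero-pad to 5 bytes: K' = 32 26 00 00 00.
K' ⊕ ipad = 04 10 36 36 36.  K' ⊕ opad = 6e 7a 5c 5c 5c.
Inner input = (K'⊕ipad) ∥ m = 04 10 36 36 36 ∥ 01.
Inner hash: even-index sum = 112 mod 256 = 112; odd-index sum = 71 mod 256 = 71 → 70 47.
Outer input = (K'⊕opad) ∥ inner = 6e 7a 5c 5c 5c ∥ 70 47.
Outer hash (tag): even-index sum = 365 mod 256 = 109; odd-index sum = 326 mod 256 = 70 → 6d 46.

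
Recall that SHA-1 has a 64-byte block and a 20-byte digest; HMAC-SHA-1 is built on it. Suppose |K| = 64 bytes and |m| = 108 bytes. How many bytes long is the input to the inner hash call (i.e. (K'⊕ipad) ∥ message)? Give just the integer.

172

Key is 64 ≤ 64 bytes, zero-padded: |K'| = 64.
Inner input = (K'⊕ipad) ∥ m → 64 + 108 = 172 bytes.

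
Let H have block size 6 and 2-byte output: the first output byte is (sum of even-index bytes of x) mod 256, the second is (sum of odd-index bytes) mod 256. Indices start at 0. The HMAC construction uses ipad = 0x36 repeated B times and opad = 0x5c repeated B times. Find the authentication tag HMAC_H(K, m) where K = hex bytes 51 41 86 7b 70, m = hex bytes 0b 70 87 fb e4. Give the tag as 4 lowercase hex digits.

e605

Key hex bytes 51 41 86 7b 70 is 5 bytes ≤ B = 6; zero-pad to 6 bytes: K' = 51 41 86 7b 70 00.
K' ⊕ ipad = 67 77 b0 4d 46 36.  K' ⊕ opad = 0d 1d da 27 2c 5c.
Inner input = (K'⊕ipad) ∥ m = 67 77 b0 4d 46 36 ∥ 0b 70 87 fb e4.
Inner hash: even-index sum = 723 mod 256 = 211; odd-index sum = 613 mod 256 = 101 → d3 65.
Outer input = (K'⊕opad) ∥ inner = 0d 1d da 27 2c 5c ∥ d3 65.
Outer hash (tag): even-index sum = 486 mod 256 = 230; odd-index sum = 261 mod 256 = 5 → e6 05.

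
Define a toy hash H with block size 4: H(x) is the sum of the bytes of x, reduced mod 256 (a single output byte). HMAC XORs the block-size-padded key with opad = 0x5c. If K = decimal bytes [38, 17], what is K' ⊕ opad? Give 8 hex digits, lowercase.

Key decimal bytes [38, 17] = 26 11 is 2 bytes ≤ B = 4; zero-pad to 4 bytes: K' = 26 11 00 00.
XOR each byte with 0x5c: 26⊕5c=7a, 11⊕5c=4d, 00⊕5c=5c, 00⊕5c=5c.

7a4d5c5c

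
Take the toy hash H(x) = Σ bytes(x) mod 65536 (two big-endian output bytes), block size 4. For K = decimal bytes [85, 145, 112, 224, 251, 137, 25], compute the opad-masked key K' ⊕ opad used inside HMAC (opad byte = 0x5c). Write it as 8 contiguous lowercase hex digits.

Key decimal bytes [85, 145, 112, 224, 251, 137, 25] = 55 91 70 e0 fb 89 19 is 7 bytes > B = 4, so hash it first: H(key) = 03 d3, then zero-pad to 4 bytes: K' = 03 d3 00 00.
XOR each byte with 0x5c: 03⊕5c=5f, d3⊕5c=8f, 00⊕5c=5c, 00⊕5c=5c.

5f8f5c5c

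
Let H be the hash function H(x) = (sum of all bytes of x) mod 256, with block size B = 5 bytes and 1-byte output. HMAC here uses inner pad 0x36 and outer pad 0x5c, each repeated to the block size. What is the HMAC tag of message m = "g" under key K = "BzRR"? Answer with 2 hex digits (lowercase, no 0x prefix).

Key "BzRR" = 42 7a 52 52 is 4 bytes ≤ B = 5; zero-pad to 5 bytes: K' = 42 7a 52 52 00.
K' ⊕ ipad = 74 4c 64 64 36.  K' ⊕ opad = 1e 26 0e 0e 5c.
Inner input = (K'⊕ipad) ∥ m = 74 4c 64 64 36 ∥ 67.
Inner hash: sum = 116+76+100+100+54+103 = 549; mod 256 = 37 → 25.
Outer input = (K'⊕opad) ∥ inner = 1e 26 0e 0e 5c ∥ 25.
Outer hash (tag): sum = 30+38+14+14+92+37 = 225 → e1.

e1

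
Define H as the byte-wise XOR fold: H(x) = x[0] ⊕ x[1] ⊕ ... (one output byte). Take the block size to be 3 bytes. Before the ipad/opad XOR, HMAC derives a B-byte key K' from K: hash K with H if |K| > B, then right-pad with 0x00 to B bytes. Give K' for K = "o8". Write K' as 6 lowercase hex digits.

6f3800

Key "o8" = 6f 38 is 2 bytes ≤ B = 3; zero-pad to 3 bytes: K' = 6f 38 00.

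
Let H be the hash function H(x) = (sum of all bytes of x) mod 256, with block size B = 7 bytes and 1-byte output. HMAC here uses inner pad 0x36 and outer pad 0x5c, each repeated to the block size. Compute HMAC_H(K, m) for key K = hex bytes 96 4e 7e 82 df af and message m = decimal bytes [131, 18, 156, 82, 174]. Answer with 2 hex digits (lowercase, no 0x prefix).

ab

Key hex bytes 96 4e 7e 82 df af is 6 bytes ≤ B = 7; zero-pad to 7 bytes: K' = 96 4e 7e 82 df af 00.
K' ⊕ ipad = a0 78 48 b4 e9 99 36.  K' ⊕ opad = ca 12 22 de 83 f3 5c.
Inner input = (K'⊕ipad) ∥ m = a0 78 48 b4 e9 99 36 ∥ 83 12 9c 52 ae.
Inner hash: sum = 160+120+72+180+233+153+54+131+18+156+82+174 = 1533; mod 256 = 253 → fd.
Outer input = (K'⊕opad) ∥ inner = ca 12 22 de 83 f3 5c ∥ fd.
Outer hash (tag): sum = 202+18+34+222+131+243+92+253 = 1195; mod 256 = 171 → ab.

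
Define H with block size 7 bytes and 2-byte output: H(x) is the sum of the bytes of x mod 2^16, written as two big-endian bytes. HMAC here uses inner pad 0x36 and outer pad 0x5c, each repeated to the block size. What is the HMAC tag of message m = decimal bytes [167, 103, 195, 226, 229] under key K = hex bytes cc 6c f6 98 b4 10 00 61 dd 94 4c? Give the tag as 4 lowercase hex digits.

0395

Key hex bytes cc 6c f6 98 b4 10 00 61 dd 94 4c is 11 bytes > B = 7, so hash it first: H(key) = 05 a8, then zero-pad to 7 bytes: K' = 05 a8 00 00 00 00 00.
K' ⊕ ipad = 33 9e 36 36 36 36 36.  K' ⊕ opad = 59 f4 5c 5c 5c 5c 5c.
Inner input = (K'⊕ipad) ∥ m = 33 9e 36 36 36 36 36 ∥ a7 67 c3 e2 e5.
Inner hash: sum = 51+158+54+54+54+54+54+167+103+195+226+229 = 1399 → 05 77.
Outer input = (K'⊕opad) ∥ inner = 59 f4 5c 5c 5c 5c 5c ∥ 05 77.
Outer hash (tag): sum = 89+244+92+92+92+92+92+5+119 = 917 → 03 95.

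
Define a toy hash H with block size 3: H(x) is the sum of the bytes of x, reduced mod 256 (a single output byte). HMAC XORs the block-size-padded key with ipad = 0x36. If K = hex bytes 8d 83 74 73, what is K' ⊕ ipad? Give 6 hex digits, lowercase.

Key hex bytes 8d 83 74 73 is 4 bytes > B = 3, so hash it first: H(key) = f7, then zero-pad to 3 bytes: K' = f7 00 00.
XOR each byte with 0x36: f7⊕36=c1, 00⊕36=36, 00⊕36=36.

c13636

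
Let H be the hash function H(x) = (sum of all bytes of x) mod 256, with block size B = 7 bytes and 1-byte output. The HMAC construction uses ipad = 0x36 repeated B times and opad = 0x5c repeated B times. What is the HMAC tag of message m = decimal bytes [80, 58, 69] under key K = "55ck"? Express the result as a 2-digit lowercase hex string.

Key "55ck" = 35 35 63 6b is 4 bytes ≤ B = 7; zero-pad to 7 bytes: K' = 35 35 63 6b 00 00 00.
K' ⊕ ipad = 03 03 55 5d 36 36 36.  K' ⊕ opad = 69 69 3f 37 5c 5c 5c.
Inner input = (K'⊕ipad) ∥ m = 03 03 55 5d 36 36 36 ∥ 50 3a 45.
Inner hash: sum = 3+3+85+93+54+54+54+80+58+69 = 553; mod 256 = 41 → 29.
Outer input = (K'⊕opad) ∥ inner = 69 69 3f 37 5c 5c 5c ∥ 29.
Outer hash (tag): sum = 105+105+63+55+92+92+92+41 = 645; mod 256 = 133 → 85.

85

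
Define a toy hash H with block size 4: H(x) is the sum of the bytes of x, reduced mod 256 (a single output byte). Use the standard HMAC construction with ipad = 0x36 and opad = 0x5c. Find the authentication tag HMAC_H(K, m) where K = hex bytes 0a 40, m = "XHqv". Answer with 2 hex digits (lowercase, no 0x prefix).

cf

Key hex bytes 0a 40 is 2 bytes ≤ B = 4; zero-pad to 4 bytes: K' = 0a 40 00 00.
K' ⊕ ipad = 3c 76 36 36.  K' ⊕ opad = 56 1c 5c 5c.
Inner input = (K'⊕ipad) ∥ m = 3c 76 36 36 ∥ 58 48 71 76.
Inner hash: sum = 60+118+54+54+88+72+113+118 = 677; mod 256 = 165 → a5.
Outer input = (K'⊕opad) ∥ inner = 56 1c 5c 5c ∥ a5.
Outer hash (tag): sum = 86+28+92+92+165 = 463; mod 256 = 207 → cf.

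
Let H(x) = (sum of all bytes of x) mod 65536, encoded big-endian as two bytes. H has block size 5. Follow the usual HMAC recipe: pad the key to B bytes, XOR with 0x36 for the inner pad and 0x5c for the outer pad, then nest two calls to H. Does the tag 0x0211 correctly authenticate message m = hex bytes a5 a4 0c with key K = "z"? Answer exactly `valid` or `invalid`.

valid

Key "z" = 7a is 1 byte ≤ B = 5; zero-pad to 5 bytes: K' = 7a 00 00 00 00.
K' ⊕ ipad = 4c 36 36 36 36; K' ⊕ opad = 26 5c 5c 5c 5c.
Inner hash: sum = 76+54+54+54+54+165+164+12 = 633 → 02 79.
Outer hash (recomputed tag): sum = 38+92+92+92+92+2+121 = 529 → 02 11.
Recomputed tag = 0211; claimed = 0211 → match.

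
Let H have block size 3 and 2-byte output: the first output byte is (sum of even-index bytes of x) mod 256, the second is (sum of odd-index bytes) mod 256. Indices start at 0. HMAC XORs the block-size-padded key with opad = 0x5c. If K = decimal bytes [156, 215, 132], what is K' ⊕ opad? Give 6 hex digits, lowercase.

Key decimal bytes [156, 215, 132] = 9c d7 84 is exactly B = 3 bytes: K' = 9c d7 84.
XOR each byte with 0x5c: 9c⊕5c=c0, d7⊕5c=8b, 84⊕5c=d8.

c08bd8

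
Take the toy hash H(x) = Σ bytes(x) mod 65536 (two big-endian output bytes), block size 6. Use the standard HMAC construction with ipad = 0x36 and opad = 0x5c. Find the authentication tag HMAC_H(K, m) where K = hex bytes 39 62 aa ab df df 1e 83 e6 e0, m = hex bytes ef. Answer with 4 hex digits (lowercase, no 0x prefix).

022f

Key hex bytes 39 62 aa ab df df 1e 83 e6 e0 is 10 bytes > B = 6, so hash it first: H(key) = 06 15, then zero-pad to 6 bytes: K' = 06 15 00 00 00 00.
K' ⊕ ipad = 30 23 36 36 36 36.  K' ⊕ opad = 5a 49 5c 5c 5c 5c.
Inner input = (K'⊕ipad) ∥ m = 30 23 36 36 36 36 ∥ ef.
Inner hash: sum = 48+35+54+54+54+54+239 = 538 → 02 1a.
Outer input = (K'⊕opad) ∥ inner = 5a 49 5c 5c 5c 5c ∥ 02 1a.
Outer hash (tag): sum = 90+73+92+92+92+92+2+26 = 559 → 02 2f.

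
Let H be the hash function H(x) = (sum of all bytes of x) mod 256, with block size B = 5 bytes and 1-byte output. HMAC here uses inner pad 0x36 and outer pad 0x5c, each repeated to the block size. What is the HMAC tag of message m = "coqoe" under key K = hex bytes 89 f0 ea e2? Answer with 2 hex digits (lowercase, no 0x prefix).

Key hex bytes 89 f0 ea e2 is 4 bytes ≤ B = 5; zero-pad to 5 bytes: K' = 89 f0 ea e2 00.
K' ⊕ ipad = bf c6 dc d4 36.  K' ⊕ opad = d5 ac b6 be 5c.
Inner input = (K'⊕ipad) ∥ m = bf c6 dc d4 36 ∥ 63 6f 71 6f 65.
Inner hash: sum = 191+198+220+212+54+99+111+113+111+101 = 1410; mod 256 = 130 → 82.
Outer input = (K'⊕opad) ∥ inner = d5 ac b6 be 5c ∥ 82.
Outer hash (tag): sum = 213+172+182+190+92+130 = 979; mod 256 = 211 → d3.

d3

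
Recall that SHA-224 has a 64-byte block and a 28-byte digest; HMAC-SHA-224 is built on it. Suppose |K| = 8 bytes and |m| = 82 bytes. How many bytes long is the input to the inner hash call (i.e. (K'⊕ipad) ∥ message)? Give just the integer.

146

Key is 8 ≤ 64 bytes, zero-padded: |K'| = 64.
Inner input = (K'⊕ipad) ∥ m → 64 + 82 = 146 bytes.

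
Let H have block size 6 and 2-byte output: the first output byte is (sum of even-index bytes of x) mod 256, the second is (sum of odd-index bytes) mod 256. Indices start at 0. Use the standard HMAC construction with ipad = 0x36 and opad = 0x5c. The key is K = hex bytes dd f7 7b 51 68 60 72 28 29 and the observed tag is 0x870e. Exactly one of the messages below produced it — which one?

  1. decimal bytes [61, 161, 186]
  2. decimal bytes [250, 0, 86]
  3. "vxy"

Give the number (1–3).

Key hex bytes dd f7 7b 51 68 60 72 28 29 is 9 bytes > B = 6, so hash it first: H(key) = 5b d0, then zero-pad to 6 bytes: K' = 5b d0 00 00 00 00.
K' ⊕ ipad = 6d e6 36 36 36 36; K' ⊕ opad = 07 8c 5c 5c 5c 5c.
m1: inner = H(6d e6 36 36 36 36 3d a1 ba) = d0 f3; tag = H(07 8c 5c 5c 5c 5c d0 f3) = 8f37
m2: inner = H(6d e6 36 36 36 36 fa 00 56) = 29 52; tag = H(07 8c 5c 5c 5c 5c 29 52) = e896
m3: inner = H(6d e6 36 36 36 36 76 78 79) = c8 ca; tag = H(07 8c 5c 5c 5c 5c c8 ca) = 870e ← matches

3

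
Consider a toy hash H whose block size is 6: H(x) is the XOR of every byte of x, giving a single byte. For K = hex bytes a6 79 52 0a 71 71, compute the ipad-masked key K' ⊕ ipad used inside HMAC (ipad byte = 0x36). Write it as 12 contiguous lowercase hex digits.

904f643c4747

Key hex bytes a6 79 52 0a 71 71 is exactly B = 6 bytes: K' = a6 79 52 0a 71 71.
XOR each byte with 0x36: a6⊕36=90, 79⊕36=4f, 52⊕36=64, 0a⊕36=3c, 71⊕36=47, 71⊕36=47.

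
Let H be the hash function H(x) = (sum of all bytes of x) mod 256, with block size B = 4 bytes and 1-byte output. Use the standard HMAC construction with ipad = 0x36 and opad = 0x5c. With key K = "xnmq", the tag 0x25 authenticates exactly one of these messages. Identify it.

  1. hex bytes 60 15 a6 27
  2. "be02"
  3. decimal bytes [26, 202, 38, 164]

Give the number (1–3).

Key "xnmq" = 78 6e 6d 71 is exactly B = 4 bytes: K' = 78 6e 6d 71.
K' ⊕ ipad = 4e 58 5b 47; K' ⊕ opad = 24 32 31 2d.
m1: inner = H(4e 58 5b 47 60 15 a6 27) = 8a; tag = H(24 32 31 2d 8a) = 3e
m2: inner = H(4e 58 5b 47 62 65 30 32) = 71; tag = H(24 32 31 2d 71) = 25 ← matches
m3: inner = H(4e 58 5b 47 1a ca 26 a4) = f6; tag = H(24 32 31 2d f6) = aa

2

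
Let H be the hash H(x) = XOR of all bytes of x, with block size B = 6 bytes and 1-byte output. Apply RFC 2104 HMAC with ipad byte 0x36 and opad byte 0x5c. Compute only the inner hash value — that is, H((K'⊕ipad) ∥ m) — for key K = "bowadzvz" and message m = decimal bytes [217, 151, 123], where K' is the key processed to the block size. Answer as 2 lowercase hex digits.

Key "bowadzvz" = 62 6f 77 61 64 7a 76 7a is 8 bytes > B = 6, so hash it first: H(key) = 09, then zero-pad to 6 bytes: K' = 09 00 00 00 00 00.
K' ⊕ ipad = 3f 36 36 36 36 36.
Inner input = 3f 36 36 36 36 36 ∥ d9 97 7b.
Inner hash: XOR 3f⊕36⊕36⊕36⊕36⊕36⊕d9⊕97⊕7b = 3c.

3c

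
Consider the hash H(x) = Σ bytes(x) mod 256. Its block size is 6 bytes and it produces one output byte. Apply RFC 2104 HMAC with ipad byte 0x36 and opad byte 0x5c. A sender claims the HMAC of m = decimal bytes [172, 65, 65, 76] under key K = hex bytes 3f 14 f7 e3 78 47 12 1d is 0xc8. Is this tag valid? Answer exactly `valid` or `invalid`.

Key hex bytes 3f 14 f7 e3 78 47 12 1d is 8 bytes > B = 6, so hash it first: H(key) = 1b, then zero-pad to 6 bytes: K' = 1b 00 00 00 00 00.
K' ⊕ ipad = 2d 36 36 36 36 36; K' ⊕ opad = 47 5c 5c 5c 5c 5c.
Inner hash: sum = 45+54+54+54+54+54+172+65+65+76 = 693; mod 256 = 181 → b5.
Outer hash (recomputed tag): sum = 71+92+92+92+92+92+181 = 712; mod 256 = 200 → c8.
Recomputed tag = c8; claimed = c8 → match.

valid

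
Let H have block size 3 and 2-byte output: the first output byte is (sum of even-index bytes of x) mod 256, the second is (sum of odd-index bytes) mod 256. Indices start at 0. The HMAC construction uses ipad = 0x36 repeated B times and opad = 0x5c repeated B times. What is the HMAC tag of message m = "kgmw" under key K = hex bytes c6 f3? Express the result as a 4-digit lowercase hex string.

93b3

Key hex bytes c6 f3 is 2 bytes ≤ B = 3; zero-pad to 3 bytes: K' = c6 f3 00.
K' ⊕ ipad = f0 c5 36.  K' ⊕ opad = 9a af 5c.
Inner input = (K'⊕ipad) ∥ m = f0 c5 36 ∥ 6b 67 6d 77.
Inner hash: even-index sum = 516 mod 256 = 4; odd-index sum = 413 mod 256 = 157 → 04 9d.
Outer input = (K'⊕opad) ∥ inner = 9a af 5c ∥ 04 9d.
Outer hash (tag): even-index sum = 403 mod 256 = 147; odd-index sum = 179 mod 256 = 179 → 93 b3.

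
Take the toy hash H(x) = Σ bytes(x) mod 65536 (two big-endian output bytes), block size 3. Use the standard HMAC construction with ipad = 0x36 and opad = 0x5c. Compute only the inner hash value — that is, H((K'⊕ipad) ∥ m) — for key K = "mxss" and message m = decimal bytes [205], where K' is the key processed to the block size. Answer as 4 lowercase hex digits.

Key "mxss" = 6d 78 73 73 is 4 bytes > B = 3, so hash it first: H(key) = 01 cb, then zero-pad to 3 bytes: K' = 01 cb 00.
K' ⊕ ipad = 37 fd 36.
Inner input = 37 fd 36 ∥ cd.
Inner hash: sum = 55+253+54+205 = 567 → 02 37.

0237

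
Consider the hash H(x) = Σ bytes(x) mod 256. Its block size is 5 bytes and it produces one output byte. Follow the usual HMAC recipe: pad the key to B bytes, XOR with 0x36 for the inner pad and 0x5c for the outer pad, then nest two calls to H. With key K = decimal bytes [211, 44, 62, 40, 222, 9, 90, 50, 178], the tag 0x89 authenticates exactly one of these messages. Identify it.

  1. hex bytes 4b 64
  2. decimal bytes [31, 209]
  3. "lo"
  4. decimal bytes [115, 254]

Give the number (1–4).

1

Key decimal bytes [211, 44, 62, 40, 222, 9, 90, 50, 178] = d3 2c 3e 28 de 09 5a 32 b2 is 9 bytes > B = 5, so hash it first: H(key) = 8a, then zero-pad to 5 bytes: K' = 8a 00 00 00 00.
K' ⊕ ipad = bc 36 36 36 36; K' ⊕ opad = d6 5c 5c 5c 5c.
m1: inner = H(bc 36 36 36 36 4b 64) = 43; tag = H(d6 5c 5c 5c 5c 43) = 89 ← matches
m2: inner = H(bc 36 36 36 36 1f d1) = 84; tag = H(d6 5c 5c 5c 5c 84) = ca
m3: inner = H(bc 36 36 36 36 6c 6f) = 6f; tag = H(d6 5c 5c 5c 5c 6f) = b5
m4: inner = H(bc 36 36 36 36 73 fe) = 05; tag = H(d6 5c 5c 5c 5c 05) = 4b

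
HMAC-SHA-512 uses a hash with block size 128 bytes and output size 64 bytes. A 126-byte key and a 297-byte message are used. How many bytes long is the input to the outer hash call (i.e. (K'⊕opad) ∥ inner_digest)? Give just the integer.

192

Key is 126 ≤ 128 bytes, zero-padded: |K'| = 128.
Outer input = (K'⊕opad) ∥ H(inner) → 128 + 64 = 192 bytes.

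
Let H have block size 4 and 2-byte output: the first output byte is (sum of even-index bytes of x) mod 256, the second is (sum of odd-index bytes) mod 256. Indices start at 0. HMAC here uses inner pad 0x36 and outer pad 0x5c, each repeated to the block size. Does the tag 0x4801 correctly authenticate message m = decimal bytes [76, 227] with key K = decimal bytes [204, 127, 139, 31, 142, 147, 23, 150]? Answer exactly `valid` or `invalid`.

valid

Key decimal bytes [204, 127, 139, 31, 142, 147, 23, 150] = cc 7f 8b 1f 8e 93 17 96 is 8 bytes > B = 4, so hash it first: H(key) = fc c7, then zero-pad to 4 bytes: K' = fc c7 00 00.
K' ⊕ ipad = ca f1 36 36; K' ⊕ opad = a0 9b 5c 5c.
Inner hash: even-index sum = 332 mod 256 = 76; odd-index sum = 522 mod 256 = 10 → 4c 0a.
Outer hash (recomputed tag): even-index sum = 328 mod 256 = 72; odd-index sum = 257 mod 256 = 1 → 48 01.
Recomputed tag = 4801; claimed = 4801 → match.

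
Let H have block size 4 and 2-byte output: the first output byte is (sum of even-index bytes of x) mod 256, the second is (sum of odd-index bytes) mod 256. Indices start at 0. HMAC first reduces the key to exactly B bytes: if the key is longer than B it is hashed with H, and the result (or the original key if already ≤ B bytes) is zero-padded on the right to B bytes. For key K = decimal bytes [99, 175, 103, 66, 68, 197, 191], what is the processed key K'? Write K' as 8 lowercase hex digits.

|K| = 7 > B = 4, so first hash the key.
H(K): even-index sum = 461 mod 256 = 205; odd-index sum = 438 mod 256 = 182 → cd b6.
Zero-pad H(K) = cd b6 to 4 bytes: K' = cd b6 00 00.

cdb60000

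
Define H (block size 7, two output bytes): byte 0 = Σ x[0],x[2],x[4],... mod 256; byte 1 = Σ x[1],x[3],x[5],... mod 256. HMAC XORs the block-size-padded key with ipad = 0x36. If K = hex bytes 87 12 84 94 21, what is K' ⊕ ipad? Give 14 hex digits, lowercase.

b124b2a2173636

Key hex bytes 87 12 84 94 21 is 5 bytes ≤ B = 7; zero-pad to 7 bytes: K' = 87 12 84 94 21 00 00.
XOR each byte with 0x36: 87⊕36=b1, 12⊕36=24, 84⊕36=b2, 94⊕36=a2, 21⊕36=17, 00⊕36=36, 00⊕36=36.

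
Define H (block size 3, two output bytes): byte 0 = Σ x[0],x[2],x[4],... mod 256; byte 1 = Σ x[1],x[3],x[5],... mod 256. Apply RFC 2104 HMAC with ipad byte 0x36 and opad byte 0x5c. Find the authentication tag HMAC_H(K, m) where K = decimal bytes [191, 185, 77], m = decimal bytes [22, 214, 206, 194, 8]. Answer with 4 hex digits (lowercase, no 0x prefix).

Key decimal bytes [191, 185, 77] = bf b9 4d is exactly B = 3 bytes: K' = bf b9 4d.
K' ⊕ ipad = 89 8f 7b.  K' ⊕ opad = e3 e5 11.
Inner input = (K'⊕ipad) ∥ m = 89 8f 7b ∥ 16 d6 ce c2 08.
Inner hash: even-index sum = 668 mod 256 = 156; odd-index sum = 379 mod 256 = 123 → 9c 7b.
Outer input = (K'⊕opad) ∥ inner = e3 e5 11 ∥ 9c 7b.
Outer hash (tag): even-index sum = 367 mod 256 = 111; odd-index sum = 385 mod 256 = 129 → 6f 81.

6f81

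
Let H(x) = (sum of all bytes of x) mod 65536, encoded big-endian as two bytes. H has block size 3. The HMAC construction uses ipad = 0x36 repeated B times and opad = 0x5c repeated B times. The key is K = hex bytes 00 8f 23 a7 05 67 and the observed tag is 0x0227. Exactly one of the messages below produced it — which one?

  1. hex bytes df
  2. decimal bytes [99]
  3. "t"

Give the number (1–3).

3

Key hex bytes 00 8f 23 a7 05 67 is 6 bytes > B = 3, so hash it first: H(key) = 01 c5, then zero-pad to 3 bytes: K' = 01 c5 00.
K' ⊕ ipad = 37 f3 36; K' ⊕ opad = 5d 99 5c.
m1: inner = H(37 f3 36 df) = 02 3f; tag = H(5d 99 5c 02 3f) = 0193
m2: inner = H(37 f3 36 63) = 01 c3; tag = H(5d 99 5c 01 c3) = 0216
m3: inner = H(37 f3 36 74) = 01 d4; tag = H(5d 99 5c 01 d4) = 0227 ← matches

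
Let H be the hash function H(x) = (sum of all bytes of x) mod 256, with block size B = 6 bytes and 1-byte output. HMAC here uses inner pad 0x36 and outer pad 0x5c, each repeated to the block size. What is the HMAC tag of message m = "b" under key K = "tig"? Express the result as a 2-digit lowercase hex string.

Key "tig" = 74 69 67 is 3 bytes ≤ B = 6; zero-pad to 6 bytes: K' = 74 69 67 00 00 00.
K' ⊕ ipad = 42 5f 51 36 36 36.  K' ⊕ opad = 28 35 3b 5c 5c 5c.
Inner input = (K'⊕ipad) ∥ m = 42 5f 51 36 36 36 ∥ 62.
Inner hash: sum = 66+95+81+54+54+54+98 = 502; mod 256 = 246 → f6.
Outer input = (K'⊕opad) ∥ inner = 28 35 3b 5c 5c 5c ∥ f6.
Outer hash (tag): sum = 40+53+59+92+92+92+246 = 674; mod 256 = 162 → a2.

a2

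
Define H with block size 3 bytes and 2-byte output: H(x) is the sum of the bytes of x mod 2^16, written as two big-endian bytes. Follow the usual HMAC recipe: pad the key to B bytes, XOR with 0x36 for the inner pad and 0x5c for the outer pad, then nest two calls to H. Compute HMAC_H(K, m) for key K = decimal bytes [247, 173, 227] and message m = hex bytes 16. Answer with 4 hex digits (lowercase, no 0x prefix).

Key decimal bytes [247, 173, 227] = f7 ad e3 is exactly B = 3 bytes: K' = f7 ad e3.
K' ⊕ ipad = c1 9b d5.  K' ⊕ opad = ab f1 bf.
Inner input = (K'⊕ipad) ∥ m = c1 9b d5 ∥ 16.
Inner hash: sum = 193+155+213+22 = 583 → 02 47.
Outer input = (K'⊕opad) ∥ inner = ab f1 bf ∥ 02 47.
Outer hash (tag): sum = 171+241+191+2+71 = 676 → 02 a4.

02a4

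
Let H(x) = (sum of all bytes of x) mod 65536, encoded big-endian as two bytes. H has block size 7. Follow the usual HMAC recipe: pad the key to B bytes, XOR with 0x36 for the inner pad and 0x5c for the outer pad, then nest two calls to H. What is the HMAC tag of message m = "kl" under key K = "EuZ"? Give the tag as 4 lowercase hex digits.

028b

Key "EuZ" = 45 75 5a is 3 bytes ≤ B = 7; zero-pad to 7 bytes: K' = 45 75 5a 00 00 00 00.
K' ⊕ ipad = 73 43 6c 36 36 36 36.  K' ⊕ opad = 19 29 06 5c 5c 5c 5c.
Inner input = (K'⊕ipad) ∥ m = 73 43 6c 36 36 36 36 ∥ 6b 6c.
Inner hash: sum = 115+67+108+54+54+54+54+107+108 = 721 → 02 d1.
Outer input = (K'⊕opad) ∥ inner = 19 29 06 5c 5c 5c 5c ∥ 02 d1.
Outer hash (tag): sum = 25+41+6+92+92+92+92+2+209 = 651 → 02 8b.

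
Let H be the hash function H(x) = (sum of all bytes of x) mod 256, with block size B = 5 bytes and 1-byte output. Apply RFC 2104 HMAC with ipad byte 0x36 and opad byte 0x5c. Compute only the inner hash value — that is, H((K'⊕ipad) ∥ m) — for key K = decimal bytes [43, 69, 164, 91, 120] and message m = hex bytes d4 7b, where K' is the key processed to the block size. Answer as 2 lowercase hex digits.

2c

Key decimal bytes [43, 69, 164, 91, 120] = 2b 45 a4 5b 78 is exactly B = 5 bytes: K' = 2b 45 a4 5b 78.
K' ⊕ ipad = 1d 73 92 6d 4e.
Inner input = 1d 73 92 6d 4e ∥ d4 7b.
Inner hash: sum = 29+115+146+109+78+212+123 = 812; mod 256 = 44 → 2c.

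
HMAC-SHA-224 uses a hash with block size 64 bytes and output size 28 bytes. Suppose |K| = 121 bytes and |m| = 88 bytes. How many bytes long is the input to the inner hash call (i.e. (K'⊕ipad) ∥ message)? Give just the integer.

152

Key is 121 > 64 bytes, so it is hashed to 28 bytes then zero-padded to 64: |K'| = 64.
Inner input = (K'⊕ipad) ∥ m → 64 + 88 = 152 bytes.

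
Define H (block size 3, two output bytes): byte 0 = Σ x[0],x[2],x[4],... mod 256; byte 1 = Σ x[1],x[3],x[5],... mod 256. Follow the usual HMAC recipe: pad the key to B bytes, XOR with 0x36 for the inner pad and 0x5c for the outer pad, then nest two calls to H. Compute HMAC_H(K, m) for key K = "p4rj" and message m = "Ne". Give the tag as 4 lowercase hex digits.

Key "p4rj" = 70 34 72 6a is 4 bytes > B = 3, so hash it first: H(key) = e2 9e, then zero-pad to 3 bytes: K' = e2 9e 00.
K' ⊕ ipad = d4 a8 36.  K' ⊕ opad = be c2 5c.
Inner input = (K'⊕ipad) ∥ m = d4 a8 36 ∥ 4e 65.
Inner hash: even-index sum = 367 mod 256 = 111; odd-index sum = 246 mod 256 = 246 → 6f f6.
Outer input = (K'⊕opad) ∥ inner = be c2 5c ∥ 6f f6.
Outer hash (tag): even-index sum = 528 mod 256 = 16; odd-index sum = 305 mod 256 = 49 → 10 31.

1031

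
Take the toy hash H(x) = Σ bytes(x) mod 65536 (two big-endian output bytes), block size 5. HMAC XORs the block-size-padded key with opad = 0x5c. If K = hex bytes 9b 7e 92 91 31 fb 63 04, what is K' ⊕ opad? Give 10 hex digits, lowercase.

5f935c5c5c

Key hex bytes 9b 7e 92 91 31 fb 63 04 is 8 bytes > B = 5, so hash it first: H(key) = 03 cf, then zero-pad to 5 bytes: K' = 03 cf 00 00 00.
XOR each byte with 0x5c: 03⊕5c=5f, cf⊕5c=93, 00⊕5c=5c, 00⊕5c=5c, 00⊕5c=5c.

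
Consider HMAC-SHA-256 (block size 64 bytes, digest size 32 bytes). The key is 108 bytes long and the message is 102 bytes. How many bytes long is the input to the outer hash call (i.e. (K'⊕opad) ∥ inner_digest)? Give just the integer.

96

Key is 108 > 64 bytes, so it is hashed to 32 bytes then zero-padded to 64: |K'| = 64.
Outer input = (K'⊕opad) ∥ H(inner) → 64 + 32 = 96 bytes.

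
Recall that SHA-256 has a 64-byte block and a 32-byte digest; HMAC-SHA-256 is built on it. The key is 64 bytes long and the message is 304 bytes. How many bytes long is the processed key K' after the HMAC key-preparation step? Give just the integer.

64

Key is 64 ≤ 64 bytes, zero-padded: |K'| = 64.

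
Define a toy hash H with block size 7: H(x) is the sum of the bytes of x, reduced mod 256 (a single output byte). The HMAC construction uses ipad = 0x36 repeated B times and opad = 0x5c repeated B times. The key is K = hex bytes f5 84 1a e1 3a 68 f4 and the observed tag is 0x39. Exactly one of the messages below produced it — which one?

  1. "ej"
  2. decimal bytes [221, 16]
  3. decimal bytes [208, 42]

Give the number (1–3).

Key hex bytes f5 84 1a e1 3a 68 f4 is exactly B = 7 bytes: K' = f5 84 1a e1 3a 68 f4.
K' ⊕ ipad = c3 b2 2c d7 0c 5e c2; K' ⊕ opad = a9 d8 46 bd 66 34 a8.
m1: inner = H(c3 b2 2c d7 0c 5e c2 65 6a) = 73; tag = H(a9 d8 46 bd 66 34 a8 73) = 39 ← matches
m2: inner = H(c3 b2 2c d7 0c 5e c2 dd 10) = 91; tag = H(a9 d8 46 bd 66 34 a8 91) = 57
m3: inner = H(c3 b2 2c d7 0c 5e c2 d0 2a) = 9e; tag = H(a9 d8 46 bd 66 34 a8 9e) = 64

1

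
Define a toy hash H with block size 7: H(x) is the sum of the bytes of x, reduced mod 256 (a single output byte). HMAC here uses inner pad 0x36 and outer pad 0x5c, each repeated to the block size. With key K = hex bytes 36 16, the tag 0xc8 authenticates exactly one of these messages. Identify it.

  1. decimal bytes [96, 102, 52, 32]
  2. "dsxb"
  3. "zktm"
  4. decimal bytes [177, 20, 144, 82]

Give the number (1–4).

Key hex bytes 36 16 is 2 bytes ≤ B = 7; zero-pad to 7 bytes: K' = 36 16 00 00 00 00 00.
K' ⊕ ipad = 00 20 36 36 36 36 36; K' ⊕ opad = 6a 4a 5c 5c 5c 5c 5c.
m1: inner = H(00 20 36 36 36 36 36 60 66 34 20) = 48; tag = H(6a 4a 5c 5c 5c 5c 5c 48) = c8 ← matches
m2: inner = H(00 20 36 36 36 36 36 64 73 78 62) = df; tag = H(6a 4a 5c 5c 5c 5c 5c df) = 5f
m3: inner = H(00 20 36 36 36 36 36 7a 6b 74 6d) = f4; tag = H(6a 4a 5c 5c 5c 5c 5c f4) = 74
m4: inner = H(00 20 36 36 36 36 36 b1 14 90 52) = d5; tag = H(6a 4a 5c 5c 5c 5c 5c d5) = 55

1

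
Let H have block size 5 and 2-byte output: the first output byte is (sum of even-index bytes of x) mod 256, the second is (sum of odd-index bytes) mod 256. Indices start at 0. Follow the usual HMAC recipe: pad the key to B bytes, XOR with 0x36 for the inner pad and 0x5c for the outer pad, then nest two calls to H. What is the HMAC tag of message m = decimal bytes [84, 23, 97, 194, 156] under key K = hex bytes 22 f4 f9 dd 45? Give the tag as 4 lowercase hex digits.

3a58

Key hex bytes 22 f4 f9 dd 45 is exactly B = 5 bytes: K' = 22 f4 f9 dd 45.
K' ⊕ ipad = 14 c2 cf eb 73.  K' ⊕ opad = 7e a8 a5 81 19.
Inner input = (K'⊕ipad) ∥ m = 14 c2 cf eb 73 ∥ 54 17 61 c2 9c.
Inner hash: even-index sum = 559 mod 256 = 47; odd-index sum = 766 mod 256 = 254 → 2f fe.
Outer input = (K'⊕opad) ∥ inner = 7e a8 a5 81 19 ∥ 2f fe.
Outer hash (tag): even-index sum = 570 mod 256 = 58; odd-index sum = 344 mod 256 = 88 → 3a 58.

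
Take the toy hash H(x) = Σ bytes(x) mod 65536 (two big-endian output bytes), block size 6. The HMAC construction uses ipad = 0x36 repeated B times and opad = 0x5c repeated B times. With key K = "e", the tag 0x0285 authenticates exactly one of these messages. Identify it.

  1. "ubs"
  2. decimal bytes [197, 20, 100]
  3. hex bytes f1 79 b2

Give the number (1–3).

3

Key "e" = 65 is 1 byte ≤ B = 6; zero-pad to 6 bytes: K' = 65 00 00 00 00 00.
K' ⊕ ipad = 53 36 36 36 36 36; K' ⊕ opad = 39 5c 5c 5c 5c 5c.
m1: inner = H(53 36 36 36 36 36 75 62 73) = 02 ab; tag = H(39 5c 5c 5c 5c 5c 02 ab) = 02b2
m2: inner = H(53 36 36 36 36 36 c5 14 64) = 02 9e; tag = H(39 5c 5c 5c 5c 5c 02 9e) = 02a5
m3: inner = H(53 36 36 36 36 36 f1 79 b2) = 03 7d; tag = H(39 5c 5c 5c 5c 5c 03 7d) = 0285 ← matches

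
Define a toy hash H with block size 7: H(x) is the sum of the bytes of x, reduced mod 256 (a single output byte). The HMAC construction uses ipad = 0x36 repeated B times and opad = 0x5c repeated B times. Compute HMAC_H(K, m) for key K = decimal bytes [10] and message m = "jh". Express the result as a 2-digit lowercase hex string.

Key decimal bytes [10] = 0a is 1 byte ≤ B = 7; zero-pad to 7 bytes: K' = 0a 00 00 00 00 00 00.
K' ⊕ ipad = 3c 36 36 36 36 36 36.  K' ⊕ opad = 56 5c 5c 5c 5c 5c 5c.
Inner input = (K'⊕ipad) ∥ m = 3c 36 36 36 36 36 36 ∥ 6a 68.
Inner hash: sum = 60+54+54+54+54+54+54+106+104 = 594; mod 256 = 82 → 52.
Outer input = (K'⊕opad) ∥ inner = 56 5c 5c 5c 5c 5c 5c ∥ 52.
Outer hash (tag): sum = 86+92+92+92+92+92+92+82 = 720; mod 256 = 208 → d0.

d0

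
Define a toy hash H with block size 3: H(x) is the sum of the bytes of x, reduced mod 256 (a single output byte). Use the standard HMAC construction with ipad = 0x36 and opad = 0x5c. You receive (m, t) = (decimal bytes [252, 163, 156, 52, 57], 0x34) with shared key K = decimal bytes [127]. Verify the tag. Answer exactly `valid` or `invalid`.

invalid

Key decimal bytes [127] = 7f is 1 byte ≤ B = 3; zero-pad to 3 bytes: K' = 7f 00 00.
K' ⊕ ipad = 49 36 36; K' ⊕ opad = 23 5c 5c.
Inner hash: sum = 73+54+54+252+163+156+52+57 = 861; mod 256 = 93 → 5d.
Outer hash (recomputed tag): sum = 35+92+92+93 = 312; mod 256 = 56 → 38.
Recomputed tag = 38; claimed = 34 → mismatch.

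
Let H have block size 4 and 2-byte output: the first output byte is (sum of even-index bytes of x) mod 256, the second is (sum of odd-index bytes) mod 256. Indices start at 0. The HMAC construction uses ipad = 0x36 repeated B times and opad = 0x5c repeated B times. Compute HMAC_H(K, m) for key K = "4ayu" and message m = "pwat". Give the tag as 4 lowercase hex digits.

afeb

Key "4ayu" = 34 61 79 75 is exactly B = 4 bytes: K' = 34 61 79 75.
K' ⊕ ipad = 02 57 4f 43.  K' ⊕ opad = 68 3d 25 29.
Inner input = (K'⊕ipad) ∥ m = 02 57 4f 43 ∥ 70 77 61 74.
Inner hash: even-index sum = 290 mod 256 = 34; odd-index sum = 389 mod 256 = 133 → 22 85.
Outer input = (K'⊕opad) ∥ inner = 68 3d 25 29 ∥ 22 85.
Outer hash (tag): even-index sum = 175 mod 256 = 175; odd-index sum = 235 mod 256 = 235 → af eb.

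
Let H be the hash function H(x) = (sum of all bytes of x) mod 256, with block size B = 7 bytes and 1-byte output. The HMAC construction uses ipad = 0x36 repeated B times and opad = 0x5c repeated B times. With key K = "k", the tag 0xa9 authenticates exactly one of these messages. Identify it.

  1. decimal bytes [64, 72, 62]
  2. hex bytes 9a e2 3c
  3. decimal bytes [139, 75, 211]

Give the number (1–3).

3

Key "k" = 6b is 1 byte ≤ B = 7; zero-pad to 7 bytes: K' = 6b 00 00 00 00 00 00.
K' ⊕ ipad = 5d 36 36 36 36 36 36; K' ⊕ opad = 37 5c 5c 5c 5c 5c 5c.
m1: inner = H(5d 36 36 36 36 36 36 40 48 3e) = 67; tag = H(37 5c 5c 5c 5c 5c 5c 67) = c6
m2: inner = H(5d 36 36 36 36 36 36 9a e2 3c) = 59; tag = H(37 5c 5c 5c 5c 5c 5c 59) = b8
m3: inner = H(5d 36 36 36 36 36 36 8b 4b d3) = 4a; tag = H(37 5c 5c 5c 5c 5c 5c 4a) = a9 ← matches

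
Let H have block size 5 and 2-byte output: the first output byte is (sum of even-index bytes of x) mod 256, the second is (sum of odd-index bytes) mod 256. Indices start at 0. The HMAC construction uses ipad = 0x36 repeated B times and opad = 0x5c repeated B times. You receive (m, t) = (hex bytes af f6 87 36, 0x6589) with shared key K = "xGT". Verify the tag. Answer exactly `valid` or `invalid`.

valid

Key "xGT" = 78 47 54 is 3 bytes ≤ B = 5; zero-pad to 5 bytes: K' = 78 47 54 00 00.
K' ⊕ ipad = 4e 71 62 36 36; K' ⊕ opad = 24 1b 08 5c 5c.
Inner hash: even-index sum = 530 mod 256 = 18; odd-index sum = 477 mod 256 = 221 → 12 dd.
Outer hash (recomputed tag): even-index sum = 357 mod 256 = 101; odd-index sum = 137 mod 256 = 137 → 65 89.
Recomputed tag = 6589; claimed = 6589 → match.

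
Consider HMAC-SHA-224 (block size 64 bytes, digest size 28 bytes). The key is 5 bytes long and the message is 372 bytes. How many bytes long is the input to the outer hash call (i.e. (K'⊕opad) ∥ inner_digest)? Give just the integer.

Key is 5 ≤ 64 bytes, zero-padded: |K'| = 64.
Outer input = (K'⊕opad) ∥ H(inner) → 64 + 28 = 92 bytes.

92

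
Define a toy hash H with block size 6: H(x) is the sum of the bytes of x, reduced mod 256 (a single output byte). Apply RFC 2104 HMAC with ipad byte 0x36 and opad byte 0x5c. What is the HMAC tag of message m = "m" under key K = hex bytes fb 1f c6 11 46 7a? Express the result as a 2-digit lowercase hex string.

47

Key hex bytes fb 1f c6 11 46 7a is exactly B = 6 bytes: K' = fb 1f c6 11 46 7a.
K' ⊕ ipad = cd 29 f0 27 70 4c.  K' ⊕ opad = a7 43 9a 4d 1a 26.
Inner input = (K'⊕ipad) ∥ m = cd 29 f0 27 70 4c ∥ 6d.
Inner hash: sum = 205+41+240+39+112+76+109 = 822; mod 256 = 54 → 36.
Outer input = (K'⊕opad) ∥ inner = a7 43 9a 4d 1a 26 ∥ 36.
Outer hash (tag): sum = 167+67+154+77+26+38+54 = 583; mod 256 = 71 → 47.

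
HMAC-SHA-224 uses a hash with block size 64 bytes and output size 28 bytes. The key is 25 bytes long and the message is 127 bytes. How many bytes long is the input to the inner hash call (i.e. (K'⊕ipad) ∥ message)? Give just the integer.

191

Key is 25 ≤ 64 bytes, zero-padded: |K'| = 64.
Inner input = (K'⊕ipad) ∥ m → 64 + 127 = 191 bytes.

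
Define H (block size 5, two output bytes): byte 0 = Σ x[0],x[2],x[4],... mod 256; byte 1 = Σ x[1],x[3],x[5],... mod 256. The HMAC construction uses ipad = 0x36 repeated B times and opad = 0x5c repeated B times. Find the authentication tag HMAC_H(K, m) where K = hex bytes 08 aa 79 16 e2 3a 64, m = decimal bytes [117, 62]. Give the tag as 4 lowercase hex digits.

Key hex bytes 08 aa 79 16 e2 3a 64 is 7 bytes > B = 5, so hash it first: H(key) = c7 fa, then zero-pad to 5 bytes: K' = c7 fa 00 00 00.
K' ⊕ ipad = f1 cc 36 36 36.  K' ⊕ opad = 9b a6 5c 5c 5c.
Inner input = (K'⊕ipad) ∥ m = f1 cc 36 36 36 ∥ 75 3e.
Inner hash: even-index sum = 411 mod 256 = 155; odd-index sum = 375 mod 256 = 119 → 9b 77.
Outer input = (K'⊕opad) ∥ inner = 9b a6 5c 5c 5c ∥ 9b 77.
Outer hash (tag): even-index sum = 458 mod 256 = 202; odd-index sum = 413 mod 256 = 157 → ca 9d.

ca9d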